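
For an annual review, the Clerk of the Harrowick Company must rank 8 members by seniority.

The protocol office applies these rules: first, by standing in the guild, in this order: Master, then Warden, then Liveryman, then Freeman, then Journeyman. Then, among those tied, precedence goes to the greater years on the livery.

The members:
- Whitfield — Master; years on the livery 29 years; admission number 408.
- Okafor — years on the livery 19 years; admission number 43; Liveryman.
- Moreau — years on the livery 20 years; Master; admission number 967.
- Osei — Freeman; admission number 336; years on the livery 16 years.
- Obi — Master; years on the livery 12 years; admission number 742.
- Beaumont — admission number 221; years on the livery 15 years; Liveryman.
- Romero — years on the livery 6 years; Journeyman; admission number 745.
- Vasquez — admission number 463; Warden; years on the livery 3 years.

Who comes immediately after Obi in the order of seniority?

By standing in the guild: Whitfield, Moreau and Obi (Master); then Vasquez (Warden); then Okafor and Beaumont (Liveryman); then Osei (Freeman); then Romero (Journeyman).
Among Whitfield, Moreau and Obi, by years on the livery (higher first): Whitfield (29 years) before Moreau (20 years) before Obi (12 years).
Among Okafor and Beaumont, by years on the livery (higher first): Okafor (19 years) before Beaumont (15 years).
Order: Whitfield, Moreau, Obi, Vasquez, Okafor, Beaumont, Osei, Romero.

Vasquez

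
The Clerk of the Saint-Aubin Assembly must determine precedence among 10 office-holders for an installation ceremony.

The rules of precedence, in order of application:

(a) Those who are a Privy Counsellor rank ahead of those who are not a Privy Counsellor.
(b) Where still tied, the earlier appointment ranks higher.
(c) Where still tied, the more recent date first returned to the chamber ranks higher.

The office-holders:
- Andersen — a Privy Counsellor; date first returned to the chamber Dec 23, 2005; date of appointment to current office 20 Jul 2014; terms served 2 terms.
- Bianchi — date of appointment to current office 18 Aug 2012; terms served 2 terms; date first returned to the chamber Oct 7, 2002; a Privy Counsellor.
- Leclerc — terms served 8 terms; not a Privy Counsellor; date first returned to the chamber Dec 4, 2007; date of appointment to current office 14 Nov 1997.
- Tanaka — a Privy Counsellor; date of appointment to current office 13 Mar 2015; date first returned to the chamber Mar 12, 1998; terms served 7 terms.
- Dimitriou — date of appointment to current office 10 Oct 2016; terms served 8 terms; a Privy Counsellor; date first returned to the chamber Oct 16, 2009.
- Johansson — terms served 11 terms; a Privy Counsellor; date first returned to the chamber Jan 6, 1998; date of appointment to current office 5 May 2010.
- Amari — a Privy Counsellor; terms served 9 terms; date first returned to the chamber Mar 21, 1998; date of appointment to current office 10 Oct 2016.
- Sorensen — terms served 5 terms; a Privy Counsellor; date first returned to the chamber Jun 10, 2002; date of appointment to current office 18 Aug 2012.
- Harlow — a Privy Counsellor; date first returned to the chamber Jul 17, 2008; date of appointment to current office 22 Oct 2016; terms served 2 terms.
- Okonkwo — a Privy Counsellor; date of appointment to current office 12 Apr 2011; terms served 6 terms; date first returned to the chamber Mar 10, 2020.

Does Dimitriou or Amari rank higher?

By the first rule: Johansson, Okonkwo, Bianchi, Sorensen, Andersen, Tanaka, Dimitriou, Amari and Harlow (each a Privy Counsellor); then Leclerc (not a Privy Counsellor).
Among Johansson, Okonkwo, Bianchi, Sorensen, Andersen, Tanaka, Dimitriou, Amari and Harlow, by date of appointment to current office (earlier first): Johansson (5 May 2010) before Okonkwo (12 Apr 2011) before Bianchi and Sorensen (18 Aug 2012) before Andersen (20 Jul 2014) before Tanaka (13 Mar 2015) before Dimitriou and Amari (10 Oct 2016) before Harlow (22 Oct 2016).
Among Bianchi and Sorensen, by date first returned to the chamber (later first): Bianchi (Oct 7, 2002) before Sorensen (Jun 10, 2002).
Among Dimitriou and Amari, by date first returned to the chamber (later first): Dimitriou (Oct 16, 2009) before Amari (Mar 21, 1998).
So Dimitriou takes precedence.

Dimitriou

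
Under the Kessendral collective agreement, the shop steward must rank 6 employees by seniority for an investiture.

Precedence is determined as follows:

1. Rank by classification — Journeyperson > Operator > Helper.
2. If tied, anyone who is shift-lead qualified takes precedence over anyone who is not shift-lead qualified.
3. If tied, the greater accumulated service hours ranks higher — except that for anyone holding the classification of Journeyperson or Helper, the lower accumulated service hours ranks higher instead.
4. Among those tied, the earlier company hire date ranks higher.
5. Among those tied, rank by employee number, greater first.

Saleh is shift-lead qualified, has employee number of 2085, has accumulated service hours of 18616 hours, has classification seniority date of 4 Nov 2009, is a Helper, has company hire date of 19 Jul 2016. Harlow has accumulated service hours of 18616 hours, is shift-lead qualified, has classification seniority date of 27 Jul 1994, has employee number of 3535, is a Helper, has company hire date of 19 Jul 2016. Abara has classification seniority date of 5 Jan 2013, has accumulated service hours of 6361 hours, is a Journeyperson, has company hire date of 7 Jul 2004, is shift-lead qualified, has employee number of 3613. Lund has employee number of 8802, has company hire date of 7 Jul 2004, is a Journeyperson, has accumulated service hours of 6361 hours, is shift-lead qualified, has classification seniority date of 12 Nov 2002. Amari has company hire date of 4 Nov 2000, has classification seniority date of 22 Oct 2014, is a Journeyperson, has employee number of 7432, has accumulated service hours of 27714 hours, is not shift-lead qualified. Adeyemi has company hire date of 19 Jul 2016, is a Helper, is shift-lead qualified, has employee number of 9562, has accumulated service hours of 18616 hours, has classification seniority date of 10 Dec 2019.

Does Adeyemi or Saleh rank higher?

By classification: Lund, Abara and Amari (Journeyperson); then Adeyemi, Harlow and Saleh (Helper).
Among Lund, Abara and Amari, shift-lead qualified before not shift-lead qualified: Lund and Abara (shift-lead qualified) before Amari (not shift-lead qualified).
Lund and Abara both have accumulated service hours 6361 hours, so the next rule applies.
Lund and Abara both have company hire date 7 Jul 2004, so the next rule applies.
Among Lund and Abara, by employee number (higher first): Lund (8802) before Abara (3613).
Adeyemi, Harlow and Saleh are each shift-lead qualified, so the next rule applies.
Adeyemi, Harlow and Saleh all have accumulated service hours 18616 hours, so the next rule applies.
Adeyemi, Harlow and Saleh all have company hire date 19 Jul 2016, so the next rule applies.
Among Adeyemi, Harlow and Saleh, by employee number (higher first): Adeyemi (9562) before Harlow (3535) before Saleh (2085).
So Adeyemi takes precedence.

Adeyemi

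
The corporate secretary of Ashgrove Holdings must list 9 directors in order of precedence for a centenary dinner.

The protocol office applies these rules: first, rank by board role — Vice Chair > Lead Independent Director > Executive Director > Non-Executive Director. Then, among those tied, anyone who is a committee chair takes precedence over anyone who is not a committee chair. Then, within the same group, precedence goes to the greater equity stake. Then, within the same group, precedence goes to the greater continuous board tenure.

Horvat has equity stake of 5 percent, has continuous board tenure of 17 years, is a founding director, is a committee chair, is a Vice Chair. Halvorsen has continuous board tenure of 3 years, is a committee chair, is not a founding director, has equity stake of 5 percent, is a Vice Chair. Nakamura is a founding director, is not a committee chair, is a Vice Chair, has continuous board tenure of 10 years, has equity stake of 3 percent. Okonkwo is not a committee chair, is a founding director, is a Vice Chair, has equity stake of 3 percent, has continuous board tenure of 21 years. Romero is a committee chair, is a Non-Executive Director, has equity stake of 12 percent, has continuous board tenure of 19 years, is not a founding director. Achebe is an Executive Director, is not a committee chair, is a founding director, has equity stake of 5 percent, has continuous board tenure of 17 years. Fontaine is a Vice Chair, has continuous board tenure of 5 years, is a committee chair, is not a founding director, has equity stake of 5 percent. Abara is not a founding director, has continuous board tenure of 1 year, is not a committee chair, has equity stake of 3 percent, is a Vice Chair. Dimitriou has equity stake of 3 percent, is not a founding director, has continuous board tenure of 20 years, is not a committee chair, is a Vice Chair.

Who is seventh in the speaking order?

Abara

By board role: Horvat, Fontaine, Halvorsen, Okonkwo, Dimitriou, Nakamura and Abara (Vice Chair); then Achebe (Executive Director); then Romero (Non-Executive Director).
Among Horvat, Fontaine, Halvorsen, Okonkwo, Dimitriou, Nakamura and Abara, a committee chair before not a committee chair: Horvat, Fontaine and Halvorsen (a committee chair) before Okonkwo, Dimitriou, Nakamura and Abara (not a committee chair).
Horvat, Fontaine and Halvorsen all have equity stake 5 percent, so the next rule applies.
Among Horvat, Fontaine and Halvorsen, by continuous board tenure (higher first): Horvat (17 years) before Fontaine (5 years) before Halvorsen (3 years).
Okonkwo, Dimitriou, Nakamura and Abara all have equity stake 3 percent, so the next rule applies.
Among Okonkwo, Dimitriou, Nakamura and Abara, by continuous board tenure (higher first): Okonkwo (21 years) before Dimitriou (20 years) before Nakamura (10 years) before Abara (1 year).
Order: Horvat, Fontaine, Halvorsen, Okonkwo, Dimitriou, Nakamura, Abara, Achebe, Romero.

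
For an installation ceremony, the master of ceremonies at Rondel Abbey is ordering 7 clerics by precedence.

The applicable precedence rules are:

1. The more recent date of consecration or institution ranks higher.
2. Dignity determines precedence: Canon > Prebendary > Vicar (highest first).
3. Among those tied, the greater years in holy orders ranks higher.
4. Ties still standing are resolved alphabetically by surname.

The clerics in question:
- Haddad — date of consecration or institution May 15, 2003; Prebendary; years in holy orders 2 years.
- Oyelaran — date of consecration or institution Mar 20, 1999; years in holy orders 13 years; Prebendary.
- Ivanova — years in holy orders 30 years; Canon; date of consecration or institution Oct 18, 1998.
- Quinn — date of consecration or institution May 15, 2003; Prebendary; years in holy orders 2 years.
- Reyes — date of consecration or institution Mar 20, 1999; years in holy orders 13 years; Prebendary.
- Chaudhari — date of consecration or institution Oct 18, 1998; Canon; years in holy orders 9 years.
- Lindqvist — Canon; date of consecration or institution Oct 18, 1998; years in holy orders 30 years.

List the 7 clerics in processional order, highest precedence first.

By date of consecration or institution (later first): Haddad and Quinn (both May 15, 2003); then Oyelaran and Reyes (both Mar 20, 1999); then Ivanova, Lindqvist and Chaudhari (each Oct 18, 1998).
Haddad and Quinn are each Prebendary, so the next rule applies.
Haddad and Quinn both have years in holy orders 2 years, so the next rule applies.
Among Haddad and Quinn, alphabetically by surname: Haddad before Quinn.
Oyelaran and Reyes are each Prebendary, so the next rule applies.
Oyelaran and Reyes both have years in holy orders 13 years, so the next rule applies.
Among Oyelaran and Reyes, alphabetically by surname: Oyelaran before Reyes.
Ivanova, Lindqvist and Chaudhari are each Canon, so the next rule applies.
Among Ivanova, Lindqvist and Chaudhari, by years in holy orders (higher first): Ivanova and Lindqvist (30 years) before Chaudhari (9 years).
Among Ivanova and Lindqvist, alphabetically by surname: Ivanova before Lindqvist.
Full order: Haddad, Quinn, Oyelaran, Reyes, Ivanova, Lindqvist, Chaudhari.

Haddad, Quinn, Oyelaran, Reyes, Ivanova, Lindqvist, Chaudhari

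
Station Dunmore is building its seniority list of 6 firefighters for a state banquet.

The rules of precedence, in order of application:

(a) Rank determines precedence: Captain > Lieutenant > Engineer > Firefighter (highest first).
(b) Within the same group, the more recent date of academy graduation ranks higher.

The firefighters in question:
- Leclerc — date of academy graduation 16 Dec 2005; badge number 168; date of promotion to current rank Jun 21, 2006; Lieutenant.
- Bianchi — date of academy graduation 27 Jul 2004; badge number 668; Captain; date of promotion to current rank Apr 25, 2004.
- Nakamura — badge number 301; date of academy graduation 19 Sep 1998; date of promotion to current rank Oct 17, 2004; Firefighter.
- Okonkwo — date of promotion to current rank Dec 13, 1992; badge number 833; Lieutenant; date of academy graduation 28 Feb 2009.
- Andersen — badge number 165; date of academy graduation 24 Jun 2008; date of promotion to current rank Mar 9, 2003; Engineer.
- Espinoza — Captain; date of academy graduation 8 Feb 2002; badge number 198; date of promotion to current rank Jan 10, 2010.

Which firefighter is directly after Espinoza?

By rank: Bianchi and Espinoza (Captain); then Okonkwo and Leclerc (Lieutenant); then Andersen (Engineer); then Nakamura (Firefighter).
Among Bianchi and Espinoza, by date of academy graduation (later first): Bianchi (27 Jul 2004) before Espinoza (8 Feb 2002).
Among Okonkwo and Leclerc, by date of academy graduation (later first): Okonkwo (28 Feb 2009) before Leclerc (16 Dec 2005).
Order: Bianchi, Espinoza, Okonkwo, Leclerc, Andersen, Nakamura.

Okonkwo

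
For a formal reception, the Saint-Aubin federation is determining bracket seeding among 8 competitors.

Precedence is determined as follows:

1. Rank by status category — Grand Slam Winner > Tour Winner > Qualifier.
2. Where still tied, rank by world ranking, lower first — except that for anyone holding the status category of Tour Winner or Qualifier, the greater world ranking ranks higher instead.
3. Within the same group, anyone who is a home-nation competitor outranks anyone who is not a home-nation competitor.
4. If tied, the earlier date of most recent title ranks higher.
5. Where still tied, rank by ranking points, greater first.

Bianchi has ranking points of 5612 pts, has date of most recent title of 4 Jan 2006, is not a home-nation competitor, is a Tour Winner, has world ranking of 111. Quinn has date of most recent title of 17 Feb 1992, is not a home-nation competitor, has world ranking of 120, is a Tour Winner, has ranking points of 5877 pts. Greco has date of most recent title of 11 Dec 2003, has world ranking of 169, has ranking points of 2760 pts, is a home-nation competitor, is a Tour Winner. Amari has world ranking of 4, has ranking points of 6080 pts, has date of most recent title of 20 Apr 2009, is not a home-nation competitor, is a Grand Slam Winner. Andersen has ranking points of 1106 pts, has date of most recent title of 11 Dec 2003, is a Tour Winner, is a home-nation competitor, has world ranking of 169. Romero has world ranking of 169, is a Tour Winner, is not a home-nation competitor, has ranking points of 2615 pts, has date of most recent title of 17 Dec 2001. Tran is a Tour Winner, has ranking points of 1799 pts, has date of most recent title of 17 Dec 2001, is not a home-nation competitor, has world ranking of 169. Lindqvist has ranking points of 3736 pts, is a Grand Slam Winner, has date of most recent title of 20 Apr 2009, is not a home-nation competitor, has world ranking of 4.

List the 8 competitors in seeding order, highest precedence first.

Amari, Lindqvist, Greco, Andersen, Romero, Tran, Quinn, Bianchi

By status category: Amari and Lindqvist (Grand Slam Winner); then Greco, Andersen, Romero, Tran, Quinn and Bianchi (Tour Winner).
Amari and Lindqvist both have world ranking 4, so the next rule applies.
Amari and Lindqvist are each not a home-nation competitor, so the next rule applies.
Amari and Lindqvist both have date of most recent title 20 Apr 2009, so the next rule applies.
Among Amari and Lindqvist, by ranking points (higher first): Amari (6080 pts) before Lindqvist (3736 pts).
Among Greco, Andersen, Romero, Tran, Quinn and Bianchi, by world ranking (higher first) (reversed rule for this group): Greco, Andersen, Romero and Tran (169) before Quinn (120) before Bianchi (111).
Among Greco, Andersen, Romero and Tran, a home-nation competitor before not a home-nation competitor: Greco and Andersen (a home-nation competitor) before Romero and Tran (not a home-nation competitor).
Greco and Andersen both have date of most recent title 11 Dec 2003, so the next rule applies.
Among Greco and Andersen, by ranking points (higher first): Greco (2760 pts) before Andersen (1106 pts).
Romero and Tran both have date of most recent title 17 Dec 2001, so the next rule applies.
Among Romero and Tran, by ranking points (higher first): Romero (2615 pts) before Tran (1799 pts).
Full order: Amari, Lindqvist, Greco, Andersen, Romero, Tran, Quinn, Bianchi.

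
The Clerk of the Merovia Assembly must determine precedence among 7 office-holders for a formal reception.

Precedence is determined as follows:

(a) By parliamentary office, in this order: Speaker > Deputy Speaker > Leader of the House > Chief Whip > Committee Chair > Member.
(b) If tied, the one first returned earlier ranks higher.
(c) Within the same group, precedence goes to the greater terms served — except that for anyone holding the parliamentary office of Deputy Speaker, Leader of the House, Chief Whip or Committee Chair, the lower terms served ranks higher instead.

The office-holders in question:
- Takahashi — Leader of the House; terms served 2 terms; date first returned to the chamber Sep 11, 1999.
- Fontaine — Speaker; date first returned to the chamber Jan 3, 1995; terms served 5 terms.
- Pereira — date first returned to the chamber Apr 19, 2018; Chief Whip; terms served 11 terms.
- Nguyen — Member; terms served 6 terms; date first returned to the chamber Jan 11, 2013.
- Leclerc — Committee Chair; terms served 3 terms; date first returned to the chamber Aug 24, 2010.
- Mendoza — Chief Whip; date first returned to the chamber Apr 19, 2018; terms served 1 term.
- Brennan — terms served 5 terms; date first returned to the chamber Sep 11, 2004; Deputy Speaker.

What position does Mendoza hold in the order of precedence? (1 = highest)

4

By parliamentary office: Fontaine (Speaker); then Brennan (Deputy Speaker); then Takahashi (Leader of the House); then Mendoza and Pereira (Chief Whip); then Leclerc (Committee Chair); then Nguyen (Member).
Mendoza and Pereira both have date first returned to the chamber Apr 19, 2018, so the next rule applies.
Among Mendoza and Pereira, by terms served (lower first) (reversed rule for this group): Mendoza (1 term) before Pereira (11 terms).
Order: Fontaine, Brennan, Takahashi, Mendoza, Pereira, Leclerc, Nguyen. So position 4.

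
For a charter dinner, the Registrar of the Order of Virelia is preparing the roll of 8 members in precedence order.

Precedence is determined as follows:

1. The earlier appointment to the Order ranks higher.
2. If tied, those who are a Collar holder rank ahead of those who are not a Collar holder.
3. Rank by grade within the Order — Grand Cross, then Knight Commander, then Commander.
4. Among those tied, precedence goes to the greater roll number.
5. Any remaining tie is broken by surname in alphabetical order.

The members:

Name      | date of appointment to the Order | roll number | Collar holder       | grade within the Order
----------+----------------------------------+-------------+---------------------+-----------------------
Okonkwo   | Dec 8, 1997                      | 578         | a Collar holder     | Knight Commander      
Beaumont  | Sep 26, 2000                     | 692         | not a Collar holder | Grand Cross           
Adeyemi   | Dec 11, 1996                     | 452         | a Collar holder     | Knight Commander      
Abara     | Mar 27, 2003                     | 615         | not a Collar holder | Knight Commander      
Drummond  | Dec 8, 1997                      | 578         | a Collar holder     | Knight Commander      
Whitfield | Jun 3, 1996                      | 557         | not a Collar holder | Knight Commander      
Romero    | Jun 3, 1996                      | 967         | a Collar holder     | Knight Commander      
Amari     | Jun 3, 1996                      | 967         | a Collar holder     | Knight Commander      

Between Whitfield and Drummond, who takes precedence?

Whitfield

By date of appointment to the Order (earlier first): Amari, Romero and Whitfield (each Jun 3, 1996); then Adeyemi (Dec 11, 1996); then Drummond and Okonkwo (both Dec 8, 1997); then Beaumont (Sep 26, 2000); then Abara (Mar 27, 2003).
Among Amari, Romero and Whitfield, a Collar holder before not a Collar holder: Amari and Romero (a Collar holder) before Whitfield (not a Collar holder).
Amari and Romero are each Knight Commander, so the next rule applies.
Amari and Romero both have roll number 967, so the next rule applies.
Among Amari and Romero, alphabetically by surname: Amari before Romero.
Drummond and Okonkwo are each a Collar holder, so the next rule applies.
Drummond and Okonkwo are each Knight Commander, so the next rule applies.
Drummond and Okonkwo both have roll number 578, so the next rule applies.
Among Drummond and Okonkwo, alphabetically by surname: Drummond before Okonkwo.
So Whitfield takes precedence.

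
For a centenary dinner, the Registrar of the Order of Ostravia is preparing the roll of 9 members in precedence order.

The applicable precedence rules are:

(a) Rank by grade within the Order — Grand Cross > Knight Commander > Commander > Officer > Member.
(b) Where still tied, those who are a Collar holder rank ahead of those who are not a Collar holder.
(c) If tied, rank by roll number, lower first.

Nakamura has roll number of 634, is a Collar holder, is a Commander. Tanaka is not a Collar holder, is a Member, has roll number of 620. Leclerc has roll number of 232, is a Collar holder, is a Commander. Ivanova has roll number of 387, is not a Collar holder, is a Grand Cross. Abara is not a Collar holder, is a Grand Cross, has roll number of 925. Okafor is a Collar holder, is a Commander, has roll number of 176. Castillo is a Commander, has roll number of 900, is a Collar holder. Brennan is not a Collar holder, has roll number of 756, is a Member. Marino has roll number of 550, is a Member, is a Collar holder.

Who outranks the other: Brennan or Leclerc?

Leclerc

By grade within the Order: Ivanova and Abara (Grand Cross); then Okafor, Leclerc, Nakamura and Castillo (Commander); then Marino, Tanaka and Brennan (Member).
Ivanova and Abara are each not a Collar holder, so the next rule applies.
Among Ivanova and Abara, by roll number (lower first): Ivanova (387) before Abara (925).
Okafor, Leclerc, Nakamura and Castillo are each a Collar holder, so the next rule applies.
Among Okafor, Leclerc, Nakamura and Castillo, by roll number (lower first): Okafor (176) before Leclerc (232) before Nakamura (634) before Castillo (900).
Among Marino, Tanaka and Brennan, a Collar holder before not a Collar holder: Marino (a Collar holder) before Tanaka and Brennan (not a Collar holder).
Among Tanaka and Brennan, by roll number (lower first): Tanaka (620) before Brennan (756).
So Leclerc takes precedence.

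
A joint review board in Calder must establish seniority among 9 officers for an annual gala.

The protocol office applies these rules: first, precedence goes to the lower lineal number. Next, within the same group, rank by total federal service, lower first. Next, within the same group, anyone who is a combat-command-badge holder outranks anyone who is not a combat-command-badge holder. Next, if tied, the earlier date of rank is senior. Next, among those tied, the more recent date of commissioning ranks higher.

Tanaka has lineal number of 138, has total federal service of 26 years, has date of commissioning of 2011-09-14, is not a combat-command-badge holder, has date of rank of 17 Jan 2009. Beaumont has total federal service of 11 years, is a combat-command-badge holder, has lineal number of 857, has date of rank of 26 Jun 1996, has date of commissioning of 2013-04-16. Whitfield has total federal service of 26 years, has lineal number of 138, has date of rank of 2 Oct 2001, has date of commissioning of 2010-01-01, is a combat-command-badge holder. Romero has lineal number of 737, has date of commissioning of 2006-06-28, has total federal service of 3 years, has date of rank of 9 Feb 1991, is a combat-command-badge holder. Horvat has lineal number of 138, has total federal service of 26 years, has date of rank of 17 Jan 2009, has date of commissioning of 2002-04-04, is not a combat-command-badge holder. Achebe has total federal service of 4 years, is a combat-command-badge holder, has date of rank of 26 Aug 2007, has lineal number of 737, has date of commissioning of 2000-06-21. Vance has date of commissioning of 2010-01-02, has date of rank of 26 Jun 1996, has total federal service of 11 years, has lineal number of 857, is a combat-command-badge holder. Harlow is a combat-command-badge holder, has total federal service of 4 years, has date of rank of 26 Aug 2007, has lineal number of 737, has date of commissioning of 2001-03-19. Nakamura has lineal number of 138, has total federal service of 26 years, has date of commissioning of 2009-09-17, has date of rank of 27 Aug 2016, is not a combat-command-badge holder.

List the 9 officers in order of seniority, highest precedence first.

By lineal number (lower first): Whitfield, Tanaka, Horvat and Nakamura (each 138); then Romero, Harlow and Achebe (each 737); then Beaumont and Vance (both 857).
Whitfield, Tanaka, Horvat and Nakamura all have total federal service 26 years, so the next rule applies.
Among Whitfield, Tanaka, Horvat and Nakamura, a combat-command-badge holder before not a combat-command-badge holder: Whitfield (a combat-command-badge holder) before Tanaka, Horvat and Nakamura (not a combat-command-badge holder).
Among Tanaka, Horvat and Nakamura, by date of rank (earlier first): Tanaka and Horvat (17 Jan 2009) before Nakamura (27 Aug 2016).
Among Tanaka and Horvat, by date of commissioning (later first): Tanaka (2011-09-14) before Horvat (2002-04-04).
Among Romero, Harlow and Achebe, by total federal service (lower first): Romero (3 years) before Harlow and Achebe (4 years).
Harlow and Achebe are each a combat-command-badge holder, so the next rule applies.
Harlow and Achebe both have date of rank 26 Aug 2007, so the next rule applies.
Among Harlow and Achebe, by date of commissioning (later first): Harlow (2001-03-19) before Achebe (2000-06-21).
Beaumont and Vance both have total federal service 11 years, so the next rule applies.
Beaumont and Vance are each a combat-command-badge holder, so the next rule applies.
Beaumont and Vance both have date of rank 26 Jun 1996, so the next rule applies.
Among Beaumont and Vance, by date of commissioning (later first): Beaumont (2013-04-16) before Vance (2010-01-02).
Full order: Whitfield, Tanaka, Horvat, Nakamura, Romero, Harlow, Achebe, Beaumont, Vance.

Whitfield, Tanaka, Horvat, Nakamura, Romero, Harlow, Achebe, Beaumont, Vance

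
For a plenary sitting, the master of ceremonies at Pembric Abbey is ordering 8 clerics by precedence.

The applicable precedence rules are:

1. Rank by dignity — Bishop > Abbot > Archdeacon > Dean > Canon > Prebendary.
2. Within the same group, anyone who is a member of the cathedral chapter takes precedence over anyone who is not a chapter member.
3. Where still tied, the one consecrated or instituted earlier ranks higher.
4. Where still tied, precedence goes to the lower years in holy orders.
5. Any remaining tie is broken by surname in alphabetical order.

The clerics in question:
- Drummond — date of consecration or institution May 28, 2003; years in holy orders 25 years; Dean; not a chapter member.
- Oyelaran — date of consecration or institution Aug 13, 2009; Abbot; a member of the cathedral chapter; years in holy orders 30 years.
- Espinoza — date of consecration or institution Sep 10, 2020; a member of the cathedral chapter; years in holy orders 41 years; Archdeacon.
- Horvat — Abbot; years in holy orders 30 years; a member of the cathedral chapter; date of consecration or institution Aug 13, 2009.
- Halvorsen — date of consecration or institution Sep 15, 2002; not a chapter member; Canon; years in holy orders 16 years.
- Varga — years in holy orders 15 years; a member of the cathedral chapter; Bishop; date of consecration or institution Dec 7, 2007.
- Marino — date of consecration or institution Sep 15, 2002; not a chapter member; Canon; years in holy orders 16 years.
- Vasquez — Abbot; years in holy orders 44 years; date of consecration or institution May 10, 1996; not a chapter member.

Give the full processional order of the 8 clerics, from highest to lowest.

Varga, Horvat, Oyelaran, Vasquez, Espinoza, Drummond, Halvorsen, Marino

By dignity: Varga (Bishop); then Horvat, Oyelaran and Vasquez (Abbot); then Espinoza (Archdeacon); then Drummond (Dean); then Halvorsen and Marino (Canon).
Among Horvat, Oyelaran and Vasquez, a member of the cathedral chapter before not a chapter member: Horvat and Oyelaran (a member of the cathedral chapter) before Vasquez (not a chapter member).
Horvat and Oyelaran both have date of consecration or institution Aug 13, 2009, so the next rule applies.
Horvat and Oyelaran both have years in holy orders 30 years, so the next rule applies.
Among Horvat and Oyelaran, alphabetically by surname: Horvat before Oyelaran.
Halvorsen and Marino are each not a chapter member, so the next rule applies.
Halvorsen and Marino both have date of consecration or institution Sep 15, 2002, so the next rule applies.
Halvorsen and Marino both have years in holy orders 16 years, so the next rule applies.
Among Halvorsen and Marino, alphabetically by surname: Halvorsen before Marino.
Full order: Varga, Horvat, Oyelaran, Vasquez, Espinoza, Drummond, Halvorsen, Marino.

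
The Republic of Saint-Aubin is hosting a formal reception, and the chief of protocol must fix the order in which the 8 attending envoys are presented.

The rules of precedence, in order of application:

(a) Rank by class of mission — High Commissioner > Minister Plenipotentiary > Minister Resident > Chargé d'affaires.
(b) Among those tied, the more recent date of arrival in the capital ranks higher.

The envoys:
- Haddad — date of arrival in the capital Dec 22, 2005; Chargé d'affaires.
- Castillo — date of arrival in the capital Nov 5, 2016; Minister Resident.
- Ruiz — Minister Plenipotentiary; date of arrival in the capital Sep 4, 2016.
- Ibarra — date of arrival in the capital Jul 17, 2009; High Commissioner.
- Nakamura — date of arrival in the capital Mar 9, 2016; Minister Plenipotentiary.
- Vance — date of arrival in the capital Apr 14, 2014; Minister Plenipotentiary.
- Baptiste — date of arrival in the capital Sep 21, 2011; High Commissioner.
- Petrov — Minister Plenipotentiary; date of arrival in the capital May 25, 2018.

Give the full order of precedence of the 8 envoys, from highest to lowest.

By class of mission: Baptiste and Ibarra (High Commissioner); then Petrov, Ruiz, Nakamura and Vance (Minister Plenipotentiary); then Castillo (Minister Resident); then Haddad (Chargé d'affaires).
Among Baptiste and Ibarra, by date of arrival in the capital (later first): Baptiste (Sep 21, 2011) before Ibarra (Jul 17, 2009).
Among Petrov, Ruiz, Nakamura and Vance, by date of arrival in the capital (later first): Petrov (May 25, 2018) before Ruiz (Sep 4, 2016) before Nakamura (Mar 9, 2016) before Vance (Apr 14, 2014).
Full order: Baptiste, Ibarra, Petrov, Ruiz, Nakamura, Vance, Castillo, Haddad.

Baptiste, Ibarra, Petrov, Ruiz, Nakamura, Vance, Castillo, Haddad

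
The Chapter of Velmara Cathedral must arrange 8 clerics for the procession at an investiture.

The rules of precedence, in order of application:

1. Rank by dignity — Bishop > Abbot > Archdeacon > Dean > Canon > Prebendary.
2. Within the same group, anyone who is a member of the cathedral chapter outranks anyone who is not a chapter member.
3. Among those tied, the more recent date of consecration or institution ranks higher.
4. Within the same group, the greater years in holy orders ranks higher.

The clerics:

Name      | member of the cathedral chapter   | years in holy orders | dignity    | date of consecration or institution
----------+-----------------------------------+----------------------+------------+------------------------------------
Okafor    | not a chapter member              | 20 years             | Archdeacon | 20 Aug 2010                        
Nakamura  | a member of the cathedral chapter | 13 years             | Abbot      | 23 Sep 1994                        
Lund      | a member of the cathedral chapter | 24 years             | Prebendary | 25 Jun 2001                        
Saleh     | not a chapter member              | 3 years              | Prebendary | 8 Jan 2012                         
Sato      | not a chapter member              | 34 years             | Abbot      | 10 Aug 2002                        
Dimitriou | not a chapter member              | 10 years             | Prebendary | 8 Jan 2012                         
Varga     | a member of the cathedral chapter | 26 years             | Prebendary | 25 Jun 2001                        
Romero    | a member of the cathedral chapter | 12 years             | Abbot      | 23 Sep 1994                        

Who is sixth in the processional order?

By dignity: Nakamura, Romero and Sato (Abbot); then Okafor (Archdeacon); then Varga, Lund, Dimitriou and Saleh (Prebendary).
Among Nakamura, Romero and Sato, a member of the cathedral chapter before not a chapter member: Nakamura and Romero (a member of the cathedral chapter) before Sato (not a chapter member).
Nakamura and Romero both have date of consecration or institution 23 Sep 1994, so the next rule applies.
Among Nakamura and Romero, by years in holy orders (higher first): Nakamura (13 years) before Romero (12 years).
Among Varga, Lund, Dimitriou and Saleh, a member of the cathedral chapter before not a chapter member: Varga and Lund (a member of the cathedral chapter) before Dimitriou and Saleh (not a chapter member).
Varga and Lund both have date of consecration or institution 25 Jun 2001, so the next rule applies.
Among Varga and Lund, by years in holy orders (higher first): Varga (26 years) before Lund (24 years).
Dimitriou and Saleh both have date of consecration or institution 8 Jan 2012, so the next rule applies.
Among Dimitriou and Saleh, by years in holy orders (higher first): Dimitriou (10 years) before Saleh (3 years).
Order: Nakamura, Romero, Sato, Okafor, Varga, Lund, Dimitriou, Saleh.

Lund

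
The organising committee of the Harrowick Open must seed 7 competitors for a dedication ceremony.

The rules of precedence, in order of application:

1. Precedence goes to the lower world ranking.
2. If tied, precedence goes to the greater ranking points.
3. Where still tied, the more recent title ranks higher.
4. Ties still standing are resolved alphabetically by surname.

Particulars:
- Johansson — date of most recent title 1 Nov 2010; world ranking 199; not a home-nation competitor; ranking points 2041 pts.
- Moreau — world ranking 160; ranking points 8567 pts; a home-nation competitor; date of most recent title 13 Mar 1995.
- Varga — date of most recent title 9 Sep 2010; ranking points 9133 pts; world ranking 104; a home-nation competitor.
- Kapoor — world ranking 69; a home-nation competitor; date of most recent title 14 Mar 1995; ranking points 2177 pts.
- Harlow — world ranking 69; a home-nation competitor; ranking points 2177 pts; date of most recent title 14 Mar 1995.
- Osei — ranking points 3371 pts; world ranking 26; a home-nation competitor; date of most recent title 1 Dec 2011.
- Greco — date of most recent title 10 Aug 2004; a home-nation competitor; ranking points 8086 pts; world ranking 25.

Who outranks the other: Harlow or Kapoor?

Harlow

By world ranking (lower first): Greco (25); then Osei (26); then Harlow and Kapoor (both 69); then Varga (104); then Moreau (160); then Johansson (199).
Harlow and Kapoor both have ranking points 2177 pts, so the next rule applies.
Harlow and Kapoor both have date of most recent title 14 Mar 1995, so the next rule applies.
Among Harlow and Kapoor, alphabetically by surname: Harlow before Kapoor.
So Harlow takes precedence.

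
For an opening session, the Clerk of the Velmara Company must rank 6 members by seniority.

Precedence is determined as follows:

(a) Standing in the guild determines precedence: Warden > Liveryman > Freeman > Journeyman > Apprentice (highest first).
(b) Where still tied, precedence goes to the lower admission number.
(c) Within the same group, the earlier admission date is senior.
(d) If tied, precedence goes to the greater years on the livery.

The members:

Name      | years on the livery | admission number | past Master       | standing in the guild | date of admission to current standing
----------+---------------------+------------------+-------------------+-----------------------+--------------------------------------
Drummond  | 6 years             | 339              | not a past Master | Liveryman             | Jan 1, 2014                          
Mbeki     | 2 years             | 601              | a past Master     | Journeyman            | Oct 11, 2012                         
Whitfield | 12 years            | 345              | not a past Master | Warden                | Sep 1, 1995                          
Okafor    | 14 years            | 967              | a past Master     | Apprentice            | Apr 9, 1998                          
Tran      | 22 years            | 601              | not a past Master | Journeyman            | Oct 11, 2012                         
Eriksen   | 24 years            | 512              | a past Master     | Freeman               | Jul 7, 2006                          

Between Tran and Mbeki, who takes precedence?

By standing in the guild: Whitfield (Warden); then Drummond (Liveryman); then Eriksen (Freeman); then Tran and Mbeki (Journeyman); then Okafor (Apprentice).
Tran and Mbeki both have admission number 601, so the next rule applies.
Tran and Mbeki both have date of admission to current standing Oct 11, 2012, so the next rule applies.
Among Tran and Mbeki, by years on the livery (higher first): Tran (22 years) before Mbeki (2 years).
So Tran takes precedence.

Tran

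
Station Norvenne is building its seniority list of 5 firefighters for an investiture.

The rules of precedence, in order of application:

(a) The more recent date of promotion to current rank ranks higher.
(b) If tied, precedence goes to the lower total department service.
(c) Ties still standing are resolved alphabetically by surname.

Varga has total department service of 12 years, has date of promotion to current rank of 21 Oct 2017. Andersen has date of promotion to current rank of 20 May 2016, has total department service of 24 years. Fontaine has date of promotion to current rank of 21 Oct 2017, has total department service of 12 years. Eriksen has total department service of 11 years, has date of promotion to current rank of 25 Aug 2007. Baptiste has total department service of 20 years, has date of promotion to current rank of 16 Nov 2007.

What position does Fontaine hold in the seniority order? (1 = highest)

By date of promotion to current rank (later first): Fontaine and Varga (both 21 Oct 2017); then Andersen (20 May 2016); then Baptiste (16 Nov 2007); then Eriksen (25 Aug 2007).
Fontaine and Varga both have total department service 12 years, so the next rule applies.
Among Fontaine and Varga, alphabetically by surname: Fontaine before Varga.
Order: Fontaine, Varga, Andersen, Baptiste, Eriksen. So position 1.

1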